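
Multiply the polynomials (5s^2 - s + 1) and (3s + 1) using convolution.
Ascending coefficients: a = [1, -1, 5], b = [1, 3]. c[0] = 1×1 = 1; c[1] = 1×3 + -1×1 = 2; c[2] = -1×3 + 5×1 = 2; c[3] = 5×3 = 15. Result coefficients: [1, 2, 2, 15] → 15s^3 + 2s^2 + 2s + 1

15s^3 + 2s^2 + 2s + 1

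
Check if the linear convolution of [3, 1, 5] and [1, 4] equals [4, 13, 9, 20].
Recompute linear convolution of [3, 1, 5] and [1, 4]: y[0] = 3×1 = 3; y[1] = 3×4 + 1×1 = 13; y[2] = 1×4 + 5×1 = 9; y[3] = 5×4 = 20 → [3, 13, 9, 20]. Compare to given [4, 13, 9, 20]: they differ at index 0: given 4, correct 3, so answer: No

No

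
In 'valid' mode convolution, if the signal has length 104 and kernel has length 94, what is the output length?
'Valid' mode counts only positions where the kernel fully overlaps the signal: m - n + 1 = 104 - 94 + 1 = 11

11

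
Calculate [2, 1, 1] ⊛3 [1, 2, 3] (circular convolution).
Use y[k] = Σ_j s[j]·t[(k-j) mod 3]. y[0] = 2×1 + 1×3 + 1×2 = 7; y[1] = 2×2 + 1×1 + 1×3 = 8; y[2] = 2×3 + 1×2 + 1×1 = 9. Result: [7, 8, 9]

[7, 8, 9]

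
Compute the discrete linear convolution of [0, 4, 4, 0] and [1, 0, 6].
y[0] = 0×1 = 0; y[1] = 0×0 + 4×1 = 4; y[2] = 0×6 + 4×0 + 4×1 = 4; y[3] = 4×6 + 4×0 + 0×1 = 24; y[4] = 4×6 + 0×0 = 24; y[5] = 0×6 = 0

[0, 4, 4, 24, 24, 0]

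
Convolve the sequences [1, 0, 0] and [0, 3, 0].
y[0] = 1×0 = 0; y[1] = 1×3 + 0×0 = 3; y[2] = 1×0 + 0×3 + 0×0 = 0; y[3] = 0×0 + 0×3 = 0; y[4] = 0×0 = 0

[0, 3, 0, 0, 0]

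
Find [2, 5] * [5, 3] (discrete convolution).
y[0] = 2×5 = 10; y[1] = 2×3 + 5×5 = 31; y[2] = 5×3 = 15

[10, 31, 15]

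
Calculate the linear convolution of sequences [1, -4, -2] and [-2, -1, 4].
y[0] = 1×-2 = -2; y[1] = 1×-1 + -4×-2 = 7; y[2] = 1×4 + -4×-1 + -2×-2 = 12; y[3] = -4×4 + -2×-1 = -14; y[4] = -2×4 = -8

[-2, 7, 12, -14, -8]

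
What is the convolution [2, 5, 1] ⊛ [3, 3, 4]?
y[0] = 2×3 = 6; y[1] = 2×3 + 5×3 = 21; y[2] = 2×4 + 5×3 + 1×3 = 26; y[3] = 5×4 + 1×3 = 23; y[4] = 1×4 = 4

[6, 21, 26, 23, 4]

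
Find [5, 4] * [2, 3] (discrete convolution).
y[0] = 5×2 = 10; y[1] = 5×3 + 4×2 = 23; y[2] = 4×3 = 12

[10, 23, 12]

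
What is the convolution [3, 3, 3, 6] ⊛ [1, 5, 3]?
y[0] = 3×1 = 3; y[1] = 3×5 + 3×1 = 18; y[2] = 3×3 + 3×5 + 3×1 = 27; y[3] = 3×3 + 3×5 + 6×1 = 30; y[4] = 3×3 + 6×5 = 39; y[5] = 6×3 = 18

[3, 18, 27, 30, 39, 18]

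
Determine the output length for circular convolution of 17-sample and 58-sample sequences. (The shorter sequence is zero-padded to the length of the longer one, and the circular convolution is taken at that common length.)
Circular convolution (zero-padding the shorter input) has length max(m, n) = max(17, 58) = 58

58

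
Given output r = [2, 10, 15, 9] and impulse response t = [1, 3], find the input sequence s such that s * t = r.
Deconvolve r=[2, 10, 15, 9] by t=[1, 3]. Since t[0]=1, solve forward: s[0] = r[0] / 1 = 2; s[1] = (r[1] - 2×3) / 1 = 4; s[2] = (r[2] - 4×3) / 1 = 3. So s = [2, 4, 3]. Check by forward convolution: r[0] = 2×1 = 2; r[1] = 2×3 + 4×1 = 10; r[2] = 4×3 + 3×1 = 15; r[3] = 3×3 = 9

[2, 4, 3]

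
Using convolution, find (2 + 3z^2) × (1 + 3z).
Ascending coefficients: a = [2, 0, 3], b = [1, 3]. c[0] = 2×1 = 2; c[1] = 2×3 + 0×1 = 6; c[2] = 0×3 + 3×1 = 3; c[3] = 3×3 = 9. Result coefficients: [2, 6, 3, 9] → 2 + 6z + 3z^2 + 9z^3

2 + 6z + 3z^2 + 9z^3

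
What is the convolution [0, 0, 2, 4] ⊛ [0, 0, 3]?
y[0] = 0×0 = 0; y[1] = 0×0 + 0×0 = 0; y[2] = 0×3 + 0×0 + 2×0 = 0; y[3] = 0×3 + 2×0 + 4×0 = 0; y[4] = 2×3 + 4×0 = 6; y[5] = 4×3 = 12

[0, 0, 0, 0, 6, 12]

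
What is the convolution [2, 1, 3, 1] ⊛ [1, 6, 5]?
y[0] = 2×1 = 2; y[1] = 2×6 + 1×1 = 13; y[2] = 2×5 + 1×6 + 3×1 = 19; y[3] = 1×5 + 3×6 + 1×1 = 24; y[4] = 3×5 + 1×6 = 21; y[5] = 1×5 = 5

[2, 13, 19, 24, 21, 5]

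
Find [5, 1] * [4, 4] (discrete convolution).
y[0] = 5×4 = 20; y[1] = 5×4 + 1×4 = 24; y[2] = 1×4 = 4

[20, 24, 4]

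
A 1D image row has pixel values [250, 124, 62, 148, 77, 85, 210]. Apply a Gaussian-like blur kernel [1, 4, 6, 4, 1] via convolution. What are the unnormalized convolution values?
Convolve image row [250, 124, 62, 148, 77, 85, 210] with kernel [1, 4, 6, 4, 1]: y[0] = 250×1 = 250; y[1] = 250×4 + 124×1 = 1124; y[2] = 250×6 + 124×4 + 62×1 = 2058; y[3] = 250×4 + 124×6 + 62×4 + 148×1 = 2140; y[4] = 250×1 + 124×4 + 62×6 + 148×4 + 77×1 = 1787; y[5] = 124×1 + 62×4 + 148×6 + 77×4 + 85×1 = 1653; y[6] = 62×1 + 148×4 + 77×6 + 85×4 + 210×1 = 1666; y[7] = 148×1 + 77×4 + 85×6 + 210×4 = 1806; y[8] = 77×1 + 85×4 + 210×6 = 1677; y[9] = 85×1 + 210×4 = 925; y[10] = 210×1 = 210 → [250, 1124, 2058, 2140, 1787, 1653, 1666, 1806, 1677, 925, 210]. Normalization factor = sum(kernel) = 16.

[250, 1124, 2058, 2140, 1787, 1653, 1666, 1806, 1677, 925, 210]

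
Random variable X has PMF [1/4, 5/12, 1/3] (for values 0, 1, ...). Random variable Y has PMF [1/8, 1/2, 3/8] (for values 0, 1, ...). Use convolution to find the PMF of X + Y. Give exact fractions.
P(X+Y=k) = Σ_i P(X=i)·P(Y=k-i) — a convolution of [1/4, 5/12, 1/3] and [1/8, 1/2, 3/8]. P(X+Y=0) = (1/4)×(1/8) = 1/32; P(X+Y=1) = (1/4)×(1/2) + (5/12)×(1/8) = 1/8 + 5/96 = 17/96; P(X+Y=2) = (1/4)×(3/8) + (5/12)×(1/2) + (1/3)×(1/8) = 3/32 + 5/24 + 1/24 = 11/32; P(X+Y=3) = (5/12)×(3/8) + (1/3)×(1/2) = 5/32 + 1/6 = 31/96; P(X+Y=4) = (1/3)×(3/8) = 1/8. PMF: [1/32, 17/96, 11/32, 31/96, 1/8] (sums to 1 ✓)

[1/32, 17/96, 11/32, 31/96, 1/8]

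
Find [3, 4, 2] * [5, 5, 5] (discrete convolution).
y[0] = 3×5 = 15; y[1] = 3×5 + 4×5 = 35; y[2] = 3×5 + 4×5 + 2×5 = 45; y[3] = 4×5 + 2×5 = 30; y[4] = 2×5 = 10

[15, 35, 45, 30, 10]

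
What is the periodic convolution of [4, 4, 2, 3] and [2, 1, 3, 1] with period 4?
Use y[k] = Σ_j x[j]·h[(k-j) mod 4]. y[0] = 4×2 + 4×1 + 2×3 + 3×1 = 21; y[1] = 4×1 + 4×2 + 2×1 + 3×3 = 23; y[2] = 4×3 + 4×1 + 2×2 + 3×1 = 23; y[3] = 4×1 + 4×3 + 2×1 + 3×2 = 24. Result: [21, 23, 23, 24]

[21, 23, 23, 24]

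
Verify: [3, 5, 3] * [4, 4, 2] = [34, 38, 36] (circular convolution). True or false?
Recompute circular convolution of [3, 5, 3] and [4, 4, 2]: y[0] = 3×4 + 5×2 + 3×4 = 34; y[1] = 3×4 + 5×4 + 3×2 = 38; y[2] = 3×2 + 5×4 + 3×4 = 38 → [34, 38, 38]. Compare to given [34, 38, 36]: they differ at index 2: given 36, correct 38, so answer: No

No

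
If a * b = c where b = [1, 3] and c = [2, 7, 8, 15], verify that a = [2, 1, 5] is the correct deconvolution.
Forward-compute [2, 1, 5] * [1, 3]: c[0] = 2×1 = 2; c[1] = 2×3 + 1×1 = 7; c[2] = 1×3 + 5×1 = 8; c[3] = 5×3 = 15 → [2, 7, 8, 15]. Matches given c = [2, 7, 8, 15], so verified.

Verified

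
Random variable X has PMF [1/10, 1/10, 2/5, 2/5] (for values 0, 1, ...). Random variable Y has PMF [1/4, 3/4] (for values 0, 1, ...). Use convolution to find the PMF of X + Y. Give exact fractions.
P(X+Y=k) = Σ_i P(X=i)·P(Y=k-i) — a convolution of [1/10, 1/10, 2/5, 2/5] and [1/4, 3/4]. P(X+Y=0) = (1/10)×(1/4) = 1/40; P(X+Y=1) = (1/10)×(3/4) + (1/10)×(1/4) = 3/40 + 1/40 = 1/10; P(X+Y=2) = (1/10)×(3/4) + (2/5)×(1/4) = 3/40 + 1/10 = 7/40; P(X+Y=3) = (2/5)×(3/4) + (2/5)×(1/4) = 3/10 + 1/10 = 2/5; P(X+Y=4) = (2/5)×(3/4) = 3/10. PMF: [1/40, 1/10, 7/40, 2/5, 3/10] (sums to 1 ✓)

[1/40, 1/10, 7/40, 2/5, 3/10]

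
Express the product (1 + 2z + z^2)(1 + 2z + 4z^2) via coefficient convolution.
Ascending coefficients: a = [1, 2, 1], b = [1, 2, 4]. c[0] = 1×1 = 1; c[1] = 1×2 + 2×1 = 4; c[2] = 1×4 + 2×2 + 1×1 = 9; c[3] = 2×4 + 1×2 = 10; c[4] = 1×4 = 4. Result coefficients: [1, 4, 9, 10, 4] → 1 + 4z + 9z^2 + 10z^3 + 4z^4

1 + 4z + 9z^2 + 10z^3 + 4z^4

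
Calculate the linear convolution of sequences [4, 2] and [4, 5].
y[0] = 4×4 = 16; y[1] = 4×5 + 2×4 = 28; y[2] = 2×5 = 10

[16, 28, 10]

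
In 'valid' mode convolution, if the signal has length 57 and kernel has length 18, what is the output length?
'Valid' mode counts only positions where the kernel fully overlaps the signal: m - n + 1 = 57 - 18 + 1 = 40

40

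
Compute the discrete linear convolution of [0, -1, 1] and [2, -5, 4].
y[0] = 0×2 = 0; y[1] = 0×-5 + -1×2 = -2; y[2] = 0×4 + -1×-5 + 1×2 = 7; y[3] = -1×4 + 1×-5 = -9; y[4] = 1×4 = 4

[0, -2, 7, -9, 4]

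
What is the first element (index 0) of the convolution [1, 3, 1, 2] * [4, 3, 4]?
Use y[k] = Σ_i a[i]·b[k-i] at k=0. y[0] = 1×4 = 4

4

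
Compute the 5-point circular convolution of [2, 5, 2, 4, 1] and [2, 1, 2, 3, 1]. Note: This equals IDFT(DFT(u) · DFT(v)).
Either evaluate y[k] = Σ_j u[j]·v[(k-j) mod 5] directly, or use IDFT(DFT(u) · DFT(v)). y[0] = 2×2 + 5×1 + 2×3 + 4×2 + 1×1 = 24; y[1] = 2×1 + 5×2 + 2×1 + 4×3 + 1×2 = 28; y[2] = 2×2 + 5×1 + 2×2 + 4×1 + 1×3 = 20; y[3] = 2×3 + 5×2 + 2×1 + 4×2 + 1×1 = 27; y[4] = 2×1 + 5×3 + 2×2 + 4×1 + 1×2 = 27. Result: [24, 28, 20, 27, 27]

[24, 28, 20, 27, 27]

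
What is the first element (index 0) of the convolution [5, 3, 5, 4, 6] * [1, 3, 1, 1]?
Use y[k] = Σ_i a[i]·b[k-i] at k=0. y[0] = 5×1 = 5

5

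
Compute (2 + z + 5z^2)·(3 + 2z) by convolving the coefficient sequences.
Ascending coefficients: a = [2, 1, 5], b = [3, 2]. c[0] = 2×3 = 6; c[1] = 2×2 + 1×3 = 7; c[2] = 1×2 + 5×3 = 17; c[3] = 5×2 = 10. Result coefficients: [6, 7, 17, 10] → 6 + 7z + 17z^2 + 10z^3

6 + 7z + 17z^2 + 10z^3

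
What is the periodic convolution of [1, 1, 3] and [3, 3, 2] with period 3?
Use y[k] = Σ_j u[j]·v[(k-j) mod 3]. y[0] = 1×3 + 1×2 + 3×3 = 14; y[1] = 1×3 + 1×3 + 3×2 = 12; y[2] = 1×2 + 1×3 + 3×3 = 14. Result: [14, 12, 14]

[14, 12, 14]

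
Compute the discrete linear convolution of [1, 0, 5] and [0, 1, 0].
y[0] = 1×0 = 0; y[1] = 1×1 + 0×0 = 1; y[2] = 1×0 + 0×1 + 5×0 = 0; y[3] = 0×0 + 5×1 = 5; y[4] = 5×0 = 0

[0, 1, 0, 5, 0]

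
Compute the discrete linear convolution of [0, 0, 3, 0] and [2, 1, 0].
y[0] = 0×2 = 0; y[1] = 0×1 + 0×2 = 0; y[2] = 0×0 + 0×1 + 3×2 = 6; y[3] = 0×0 + 3×1 + 0×2 = 3; y[4] = 3×0 + 0×1 = 0; y[5] = 0×0 = 0

[0, 0, 6, 3, 0, 0]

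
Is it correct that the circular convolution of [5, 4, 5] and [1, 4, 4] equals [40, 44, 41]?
Recompute circular convolution of [5, 4, 5] and [1, 4, 4]: y[0] = 5×1 + 4×4 + 5×4 = 41; y[1] = 5×4 + 4×1 + 5×4 = 44; y[2] = 5×4 + 4×4 + 5×1 = 41 → [41, 44, 41]. Compare to given [40, 44, 41]: they differ at index 0: given 40, correct 41, so answer: No

No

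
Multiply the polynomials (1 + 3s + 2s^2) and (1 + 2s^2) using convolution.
Ascending coefficients: a = [1, 3, 2], b = [1, 0, 2]. c[0] = 1×1 = 1; c[1] = 1×0 + 3×1 = 3; c[2] = 1×2 + 3×0 + 2×1 = 4; c[3] = 3×2 + 2×0 = 6; c[4] = 2×2 = 4. Result coefficients: [1, 3, 4, 6, 4] → 1 + 3s + 4s^2 + 6s^3 + 4s^4

1 + 3s + 4s^2 + 6s^3 + 4s^4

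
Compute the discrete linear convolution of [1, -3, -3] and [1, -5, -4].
y[0] = 1×1 = 1; y[1] = 1×-5 + -3×1 = -8; y[2] = 1×-4 + -3×-5 + -3×1 = 8; y[3] = -3×-4 + -3×-5 = 27; y[4] = -3×-4 = 12

[1, -8, 8, 27, 12]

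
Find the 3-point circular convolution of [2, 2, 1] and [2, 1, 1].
Use y[k] = Σ_j a[j]·b[(k-j) mod 3]. y[0] = 2×2 + 2×1 + 1×1 = 7; y[1] = 2×1 + 2×2 + 1×1 = 7; y[2] = 2×1 + 2×1 + 1×2 = 6. Result: [7, 7, 6]

[7, 7, 6]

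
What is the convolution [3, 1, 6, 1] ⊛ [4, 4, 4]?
y[0] = 3×4 = 12; y[1] = 3×4 + 1×4 = 16; y[2] = 3×4 + 1×4 + 6×4 = 40; y[3] = 1×4 + 6×4 + 1×4 = 32; y[4] = 6×4 + 1×4 = 28; y[5] = 1×4 = 4

[12, 16, 40, 32, 28, 4]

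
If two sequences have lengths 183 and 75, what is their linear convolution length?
Linear/full convolution length: m + n - 1 = 183 + 75 - 1 = 257

257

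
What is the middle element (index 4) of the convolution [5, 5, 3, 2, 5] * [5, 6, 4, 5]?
Use y[k] = Σ_i a[i]·b[k-i] at k=4. y[4] = 5×5 + 3×4 + 2×6 + 5×5 = 74

74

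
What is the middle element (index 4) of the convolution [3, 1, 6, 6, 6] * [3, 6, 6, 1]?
Use y[k] = Σ_i a[i]·b[k-i] at k=4. y[4] = 1×1 + 6×6 + 6×6 + 6×3 = 91

91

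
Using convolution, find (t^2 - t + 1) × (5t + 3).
Ascending coefficients: a = [1, -1, 1], b = [3, 5]. c[0] = 1×3 = 3; c[1] = 1×5 + -1×3 = 2; c[2] = -1×5 + 1×3 = -2; c[3] = 1×5 = 5. Result coefficients: [3, 2, -2, 5] → 5t^3 - 2t^2 + 2t + 3

5t^3 - 2t^2 + 2t + 3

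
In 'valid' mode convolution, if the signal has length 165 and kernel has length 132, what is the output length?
'Valid' mode counts only positions where the kernel fully overlaps the signal: m - n + 1 = 165 - 132 + 1 = 34

34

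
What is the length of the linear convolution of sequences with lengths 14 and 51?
Linear/full convolution length: m + n - 1 = 14 + 51 - 1 = 64

64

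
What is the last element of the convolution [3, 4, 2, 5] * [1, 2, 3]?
Use y[k] = Σ_i a[i]·b[k-i] at k=5. y[5] = 5×3 = 15

15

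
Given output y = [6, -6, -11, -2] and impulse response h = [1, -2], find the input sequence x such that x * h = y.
Deconvolve y=[6, -6, -11, -2] by h=[1, -2]. Since h[0]=1, solve forward: x[0] = y[0] / 1 = 6; x[1] = (y[1] - 6×-2) / 1 = 6; x[2] = (y[2] - 6×-2) / 1 = 1. So x = [6, 6, 1]. Check by forward convolution: y[0] = 6×1 = 6; y[1] = 6×-2 + 6×1 = -6; y[2] = 6×-2 + 1×1 = -11; y[3] = 1×-2 = -2

[6, 6, 1]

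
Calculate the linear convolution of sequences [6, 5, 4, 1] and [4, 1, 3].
y[0] = 6×4 = 24; y[1] = 6×1 + 5×4 = 26; y[2] = 6×3 + 5×1 + 4×4 = 39; y[3] = 5×3 + 4×1 + 1×4 = 23; y[4] = 4×3 + 1×1 = 13; y[5] = 1×3 = 3

[24, 26, 39, 23, 13, 3]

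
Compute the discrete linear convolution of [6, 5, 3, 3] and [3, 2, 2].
y[0] = 6×3 = 18; y[1] = 6×2 + 5×3 = 27; y[2] = 6×2 + 5×2 + 3×3 = 31; y[3] = 5×2 + 3×2 + 3×3 = 25; y[4] = 3×2 + 3×2 = 12; y[5] = 3×2 = 6

[18, 27, 31, 25, 12, 6]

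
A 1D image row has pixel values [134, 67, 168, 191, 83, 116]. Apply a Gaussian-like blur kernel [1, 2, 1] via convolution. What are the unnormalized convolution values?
Convolve image row [134, 67, 168, 191, 83, 116] with kernel [1, 2, 1]: y[0] = 134×1 = 134; y[1] = 134×2 + 67×1 = 335; y[2] = 134×1 + 67×2 + 168×1 = 436; y[3] = 67×1 + 168×2 + 191×1 = 594; y[4] = 168×1 + 191×2 + 83×1 = 633; y[5] = 191×1 + 83×2 + 116×1 = 473; y[6] = 83×1 + 116×2 = 315; y[7] = 116×1 = 116 → [134, 335, 436, 594, 633, 473, 315, 116]. Normalization factor = sum(kernel) = 4.

[134, 335, 436, 594, 633, 473, 315, 116]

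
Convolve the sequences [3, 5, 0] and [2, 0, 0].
y[0] = 3×2 = 6; y[1] = 3×0 + 5×2 = 10; y[2] = 3×0 + 5×0 + 0×2 = 0; y[3] = 5×0 + 0×0 = 0; y[4] = 0×0 = 0

[6, 10, 0, 0, 0]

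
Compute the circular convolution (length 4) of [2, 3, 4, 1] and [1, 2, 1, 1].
Use y[k] = Σ_j u[j]·v[(k-j) mod 4]. y[0] = 2×1 + 3×1 + 4×1 + 1×2 = 11; y[1] = 2×2 + 3×1 + 4×1 + 1×1 = 12; y[2] = 2×1 + 3×2 + 4×1 + 1×1 = 13; y[3] = 2×1 + 3×1 + 4×2 + 1×1 = 14. Result: [11, 12, 13, 14]

[11, 12, 13, 14]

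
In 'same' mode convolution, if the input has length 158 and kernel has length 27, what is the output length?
'Same' mode returns an output with the same length as the input: 158

158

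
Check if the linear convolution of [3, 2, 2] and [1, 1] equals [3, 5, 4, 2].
Recompute linear convolution of [3, 2, 2] and [1, 1]: y[0] = 3×1 = 3; y[1] = 3×1 + 2×1 = 5; y[2] = 2×1 + 2×1 = 4; y[3] = 2×1 = 2 → [3, 5, 4, 2]. Given [3, 5, 4, 2] matches, so answer: Yes

Yes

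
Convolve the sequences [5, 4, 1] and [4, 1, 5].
y[0] = 5×4 = 20; y[1] = 5×1 + 4×4 = 21; y[2] = 5×5 + 4×1 + 1×4 = 33; y[3] = 4×5 + 1×1 = 21; y[4] = 1×5 = 5

[20, 21, 33, 21, 5]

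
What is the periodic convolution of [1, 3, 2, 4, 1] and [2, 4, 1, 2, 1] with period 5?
Use y[k] = Σ_j f[j]·g[(k-j) mod 5]. y[0] = 1×2 + 3×1 + 2×2 + 4×1 + 1×4 = 17; y[1] = 1×4 + 3×2 + 2×1 + 4×2 + 1×1 = 21; y[2] = 1×1 + 3×4 + 2×2 + 4×1 + 1×2 = 23; y[3] = 1×2 + 3×1 + 2×4 + 4×2 + 1×1 = 22; y[4] = 1×1 + 3×2 + 2×1 + 4×4 + 1×2 = 27. Result: [17, 21, 23, 22, 27]

[17, 21, 23, 22, 27]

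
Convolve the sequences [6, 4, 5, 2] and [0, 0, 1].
y[0] = 6×0 = 0; y[1] = 6×0 + 4×0 = 0; y[2] = 6×1 + 4×0 + 5×0 = 6; y[3] = 4×1 + 5×0 + 2×0 = 4; y[4] = 5×1 + 2×0 = 5; y[5] = 2×1 = 2

[0, 0, 6, 4, 5, 2]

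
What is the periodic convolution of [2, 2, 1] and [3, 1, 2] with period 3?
Use y[k] = Σ_j s[j]·t[(k-j) mod 3]. y[0] = 2×3 + 2×2 + 1×1 = 11; y[1] = 2×1 + 2×3 + 1×2 = 10; y[2] = 2×2 + 2×1 + 1×3 = 9. Result: [11, 10, 9]

[11, 10, 9]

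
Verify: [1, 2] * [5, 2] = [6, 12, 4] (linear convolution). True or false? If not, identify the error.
Recompute linear convolution of [1, 2] and [5, 2]: y[0] = 1×5 = 5; y[1] = 1×2 + 2×5 = 12; y[2] = 2×2 = 4 → [5, 12, 4]. Compare to given [6, 12, 4]: they differ at index 0: given 6, correct 5, so answer: No

No. Error at index 0: given 6, correct 5.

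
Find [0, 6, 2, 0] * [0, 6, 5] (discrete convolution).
y[0] = 0×0 = 0; y[1] = 0×6 + 6×0 = 0; y[2] = 0×5 + 6×6 + 2×0 = 36; y[3] = 6×5 + 2×6 + 0×0 = 42; y[4] = 2×5 + 0×6 = 10; y[5] = 0×5 = 0

[0, 0, 36, 42, 10, 0]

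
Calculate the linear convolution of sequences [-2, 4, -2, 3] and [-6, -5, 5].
y[0] = -2×-6 = 12; y[1] = -2×-5 + 4×-6 = -14; y[2] = -2×5 + 4×-5 + -2×-6 = -18; y[3] = 4×5 + -2×-5 + 3×-6 = 12; y[4] = -2×5 + 3×-5 = -25; y[5] = 3×5 = 15

[12, -14, -18, 12, -25, 15]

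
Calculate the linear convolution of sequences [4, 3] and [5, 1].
y[0] = 4×5 = 20; y[1] = 4×1 + 3×5 = 19; y[2] = 3×1 = 3

[20, 19, 3]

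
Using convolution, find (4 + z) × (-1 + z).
Ascending coefficients: a = [4, 1], b = [-1, 1]. c[0] = 4×-1 = -4; c[1] = 4×1 + 1×-1 = 3; c[2] = 1×1 = 1. Result coefficients: [-4, 3, 1] → -4 + 3z + z^2

-4 + 3z + z^2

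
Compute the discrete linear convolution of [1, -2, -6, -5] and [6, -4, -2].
y[0] = 1×6 = 6; y[1] = 1×-4 + -2×6 = -16; y[2] = 1×-2 + -2×-4 + -6×6 = -30; y[3] = -2×-2 + -6×-4 + -5×6 = -2; y[4] = -6×-2 + -5×-4 = 32; y[5] = -5×-2 = 10

[6, -16, -30, -2, 32, 10]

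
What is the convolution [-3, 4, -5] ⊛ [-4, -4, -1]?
y[0] = -3×-4 = 12; y[1] = -3×-4 + 4×-4 = -4; y[2] = -3×-1 + 4×-4 + -5×-4 = 7; y[3] = 4×-1 + -5×-4 = 16; y[4] = -5×-1 = 5

[12, -4, 7, 16, 5]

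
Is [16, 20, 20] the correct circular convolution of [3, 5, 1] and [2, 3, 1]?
Recompute circular convolution of [3, 5, 1] and [2, 3, 1]: y[0] = 3×2 + 5×1 + 1×3 = 14; y[1] = 3×3 + 5×2 + 1×1 = 20; y[2] = 3×1 + 5×3 + 1×2 = 20 → [14, 20, 20]. Compare to given [16, 20, 20]: they differ at index 0: given 16, correct 14, so answer: No

No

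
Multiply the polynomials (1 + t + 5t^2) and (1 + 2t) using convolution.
Ascending coefficients: a = [1, 1, 5], b = [1, 2]. c[0] = 1×1 = 1; c[1] = 1×2 + 1×1 = 3; c[2] = 1×2 + 5×1 = 7; c[3] = 5×2 = 10. Result coefficients: [1, 3, 7, 10] → 1 + 3t + 7t^2 + 10t^3

1 + 3t + 7t^2 + 10t^3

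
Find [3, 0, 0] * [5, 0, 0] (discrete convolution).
y[0] = 3×5 = 15; y[1] = 3×0 + 0×5 = 0; y[2] = 3×0 + 0×0 + 0×5 = 0; y[3] = 0×0 + 0×0 = 0; y[4] = 0×0 = 0

[15, 0, 0, 0, 0]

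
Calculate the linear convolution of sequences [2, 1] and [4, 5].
y[0] = 2×4 = 8; y[1] = 2×5 + 1×4 = 14; y[2] = 1×5 = 5

[8, 14, 5]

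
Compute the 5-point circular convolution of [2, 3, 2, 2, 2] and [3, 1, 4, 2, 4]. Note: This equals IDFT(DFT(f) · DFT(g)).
Either evaluate y[k] = Σ_j f[j]·g[(k-j) mod 5] directly, or use IDFT(DFT(f) · DFT(g)). y[0] = 2×3 + 3×4 + 2×2 + 2×4 + 2×1 = 32; y[1] = 2×1 + 3×3 + 2×4 + 2×2 + 2×4 = 31; y[2] = 2×4 + 3×1 + 2×3 + 2×4 + 2×2 = 29; y[3] = 2×2 + 3×4 + 2×1 + 2×3 + 2×4 = 32; y[4] = 2×4 + 3×2 + 2×4 + 2×1 + 2×3 = 30. Result: [32, 31, 29, 32, 30]

[32, 31, 29, 32, 30]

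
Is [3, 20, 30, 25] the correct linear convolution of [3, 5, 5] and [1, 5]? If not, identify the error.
Recompute linear convolution of [3, 5, 5] and [1, 5]: y[0] = 3×1 = 3; y[1] = 3×5 + 5×1 = 20; y[2] = 5×5 + 5×1 = 30; y[3] = 5×5 = 25 → [3, 20, 30, 25]. Given [3, 20, 30, 25] matches, so answer: Yes

Yes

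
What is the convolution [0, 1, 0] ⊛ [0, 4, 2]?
y[0] = 0×0 = 0; y[1] = 0×4 + 1×0 = 0; y[2] = 0×2 + 1×4 + 0×0 = 4; y[3] = 1×2 + 0×4 = 2; y[4] = 0×2 = 0

[0, 0, 4, 2, 0]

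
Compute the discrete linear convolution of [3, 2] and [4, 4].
y[0] = 3×4 = 12; y[1] = 3×4 + 2×4 = 20; y[2] = 2×4 = 8

[12, 20, 8]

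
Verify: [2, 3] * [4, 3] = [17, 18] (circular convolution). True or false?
Recompute circular convolution of [2, 3] and [4, 3]: y[0] = 2×4 + 3×3 = 17; y[1] = 2×3 + 3×4 = 18 → [17, 18]. Given [17, 18] matches, so answer: Yes

Yes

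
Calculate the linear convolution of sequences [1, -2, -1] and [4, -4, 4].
y[0] = 1×4 = 4; y[1] = 1×-4 + -2×4 = -12; y[2] = 1×4 + -2×-4 + -1×4 = 8; y[3] = -2×4 + -1×-4 = -4; y[4] = -1×4 = -4

[4, -12, 8, -4, -4]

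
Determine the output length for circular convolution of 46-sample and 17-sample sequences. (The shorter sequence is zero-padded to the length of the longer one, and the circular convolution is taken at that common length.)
Circular convolution (zero-padding the shorter input) has length max(m, n) = max(46, 17) = 46

46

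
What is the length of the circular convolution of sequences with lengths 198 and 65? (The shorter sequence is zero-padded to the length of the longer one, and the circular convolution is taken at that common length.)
Circular convolution (zero-padding the shorter input) has length max(m, n) = max(198, 65) = 198

198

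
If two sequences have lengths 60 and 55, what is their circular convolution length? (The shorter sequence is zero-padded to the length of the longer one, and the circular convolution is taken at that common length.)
Circular convolution (zero-padding the shorter input) has length max(m, n) = max(60, 55) = 60

60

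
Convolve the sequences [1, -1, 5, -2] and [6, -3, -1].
y[0] = 1×6 = 6; y[1] = 1×-3 + -1×6 = -9; y[2] = 1×-1 + -1×-3 + 5×6 = 32; y[3] = -1×-1 + 5×-3 + -2×6 = -26; y[4] = 5×-1 + -2×-3 = 1; y[5] = -2×-1 = 2

[6, -9, 32, -26, 1, 2]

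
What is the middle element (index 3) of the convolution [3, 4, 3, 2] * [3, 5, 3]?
Use y[k] = Σ_i a[i]·b[k-i] at k=3. y[3] = 4×3 + 3×5 + 2×3 = 33

33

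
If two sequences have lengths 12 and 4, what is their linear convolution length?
Linear/full convolution length: m + n - 1 = 12 + 4 - 1 = 15

15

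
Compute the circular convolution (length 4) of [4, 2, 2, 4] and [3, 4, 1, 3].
Use y[k] = Σ_j x[j]·h[(k-j) mod 4]. y[0] = 4×3 + 2×3 + 2×1 + 4×4 = 36; y[1] = 4×4 + 2×3 + 2×3 + 4×1 = 32; y[2] = 4×1 + 2×4 + 2×3 + 4×3 = 30; y[3] = 4×3 + 2×1 + 2×4 + 4×3 = 34. Result: [36, 32, 30, 34]

[36, 32, 30, 34]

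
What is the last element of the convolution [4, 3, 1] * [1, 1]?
Use y[k] = Σ_i a[i]·b[k-i] at k=3. y[3] = 1×1 = 1

1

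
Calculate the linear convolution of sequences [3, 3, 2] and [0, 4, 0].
y[0] = 3×0 = 0; y[1] = 3×4 + 3×0 = 12; y[2] = 3×0 + 3×4 + 2×0 = 12; y[3] = 3×0 + 2×4 = 8; y[4] = 2×0 = 0

[0, 12, 12, 8, 0]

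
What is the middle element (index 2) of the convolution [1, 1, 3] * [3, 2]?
Use y[k] = Σ_i a[i]·b[k-i] at k=2. y[2] = 1×2 + 3×3 = 11

11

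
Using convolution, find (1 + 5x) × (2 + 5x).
Ascending coefficients: a = [1, 5], b = [2, 5]. c[0] = 1×2 = 2; c[1] = 1×5 + 5×2 = 15; c[2] = 5×5 = 25. Result coefficients: [2, 15, 25] → 2 + 15x + 25x^2

2 + 15x + 25x^2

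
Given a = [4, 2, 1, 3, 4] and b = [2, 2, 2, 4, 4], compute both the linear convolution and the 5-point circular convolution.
Linear: y_lin[0] = 4×2 = 8; y_lin[1] = 4×2 + 2×2 = 12; y_lin[2] = 4×2 + 2×2 + 1×2 = 14; y_lin[3] = 4×4 + 2×2 + 1×2 + 3×2 = 28; y_lin[4] = 4×4 + 2×4 + 1×2 + 3×2 + 4×2 = 40; y_lin[5] = 2×4 + 1×4 + 3×2 + 4×2 = 26; y_lin[6] = 1×4 + 3×4 + 4×2 = 24; y_lin[7] = 3×4 + 4×4 = 28; y_lin[8] = 4×4 = 16 → [8, 12, 14, 28, 40, 26, 24, 28, 16]. Circular (length 5): y[0] = 4×2 + 2×4 + 1×4 + 3×2 + 4×2 = 34; y[1] = 4×2 + 2×2 + 1×4 + 3×4 + 4×2 = 36; y[2] = 4×2 + 2×2 + 1×2 + 3×4 + 4×4 = 42; y[3] = 4×4 + 2×2 + 1×2 + 3×2 + 4×4 = 44; y[4] = 4×4 + 2×4 + 1×2 + 3×2 + 4×2 = 40 → [34, 36, 42, 44, 40]

Linear: [8, 12, 14, 28, 40, 26, 24, 28, 16], Circular: [34, 36, 42, 44, 40]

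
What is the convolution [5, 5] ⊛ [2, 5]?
y[0] = 5×2 = 10; y[1] = 5×5 + 5×2 = 35; y[2] = 5×5 = 25

[10, 35, 25]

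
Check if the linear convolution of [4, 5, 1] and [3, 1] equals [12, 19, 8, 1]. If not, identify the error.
Recompute linear convolution of [4, 5, 1] and [3, 1]: y[0] = 4×3 = 12; y[1] = 4×1 + 5×3 = 19; y[2] = 5×1 + 1×3 = 8; y[3] = 1×1 = 1 → [12, 19, 8, 1]. Given [12, 19, 8, 1] matches, so answer: Yes

Yes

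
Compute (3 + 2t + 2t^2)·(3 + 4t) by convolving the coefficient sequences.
Ascending coefficients: a = [3, 2, 2], b = [3, 4]. c[0] = 3×3 = 9; c[1] = 3×4 + 2×3 = 18; c[2] = 2×4 + 2×3 = 14; c[3] = 2×4 = 8. Result coefficients: [9, 18, 14, 8] → 9 + 18t + 14t^2 + 8t^3

9 + 18t + 14t^2 + 8t^3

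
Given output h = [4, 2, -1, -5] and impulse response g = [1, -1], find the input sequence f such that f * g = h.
Deconvolve h=[4, 2, -1, -5] by g=[1, -1]. Since g[0]=1, solve forward: f[0] = h[0] / 1 = 4; f[1] = (h[1] - 4×-1) / 1 = 6; f[2] = (h[2] - 6×-1) / 1 = 5. So f = [4, 6, 5]. Check by forward convolution: h[0] = 4×1 = 4; h[1] = 4×-1 + 6×1 = 2; h[2] = 6×-1 + 5×1 = -1; h[3] = 5×-1 = -5

[4, 6, 5]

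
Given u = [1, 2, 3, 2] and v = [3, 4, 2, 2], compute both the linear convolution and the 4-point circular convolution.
Linear: y_lin[0] = 1×3 = 3; y_lin[1] = 1×4 + 2×3 = 10; y_lin[2] = 1×2 + 2×4 + 3×3 = 19; y_lin[3] = 1×2 + 2×2 + 3×4 + 2×3 = 24; y_lin[4] = 2×2 + 3×2 + 2×4 = 18; y_lin[5] = 3×2 + 2×2 = 10; y_lin[6] = 2×2 = 4 → [3, 10, 19, 24, 18, 10, 4]. Circular (length 4): y[0] = 1×3 + 2×2 + 3×2 + 2×4 = 21; y[1] = 1×4 + 2×3 + 3×2 + 2×2 = 20; y[2] = 1×2 + 2×4 + 3×3 + 2×2 = 23; y[3] = 1×2 + 2×2 + 3×4 + 2×3 = 24 → [21, 20, 23, 24]

Linear: [3, 10, 19, 24, 18, 10, 4], Circular: [21, 20, 23, 24]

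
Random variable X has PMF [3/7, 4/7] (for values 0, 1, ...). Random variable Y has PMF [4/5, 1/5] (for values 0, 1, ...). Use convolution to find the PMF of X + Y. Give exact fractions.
P(X+Y=k) = Σ_i P(X=i)·P(Y=k-i) — a convolution of [3/7, 4/7] and [4/5, 1/5]. P(X+Y=0) = (3/7)×(4/5) = 12/35; P(X+Y=1) = (3/7)×(1/5) + (4/7)×(4/5) = 3/35 + 16/35 = 19/35; P(X+Y=2) = (4/7)×(1/5) = 4/35. PMF: [12/35, 19/35, 4/35] (sums to 1 ✓)

[12/35, 19/35, 4/35]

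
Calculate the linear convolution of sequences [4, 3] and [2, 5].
y[0] = 4×2 = 8; y[1] = 4×5 + 3×2 = 26; y[2] = 3×5 = 15

[8, 26, 15]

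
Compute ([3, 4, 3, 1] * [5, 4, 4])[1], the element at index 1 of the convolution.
Use y[k] = Σ_i a[i]·b[k-i] at k=1. y[1] = 3×4 + 4×5 = 32

32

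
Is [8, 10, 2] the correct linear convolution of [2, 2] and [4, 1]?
Recompute linear convolution of [2, 2] and [4, 1]: y[0] = 2×4 = 8; y[1] = 2×1 + 2×4 = 10; y[2] = 2×1 = 2 → [8, 10, 2]. Given [8, 10, 2] matches, so answer: Yes

Yes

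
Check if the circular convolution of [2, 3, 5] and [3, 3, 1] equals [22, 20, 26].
Recompute circular convolution of [2, 3, 5] and [3, 3, 1]: y[0] = 2×3 + 3×1 + 5×3 = 24; y[1] = 2×3 + 3×3 + 5×1 = 20; y[2] = 2×1 + 3×3 + 5×3 = 26 → [24, 20, 26]. Compare to given [22, 20, 26]: they differ at index 0: given 22, correct 24, so answer: No

No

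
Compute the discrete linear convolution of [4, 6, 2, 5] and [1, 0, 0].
y[0] = 4×1 = 4; y[1] = 4×0 + 6×1 = 6; y[2] = 4×0 + 6×0 + 2×1 = 2; y[3] = 6×0 + 2×0 + 5×1 = 5; y[4] = 2×0 + 5×0 = 0; y[5] = 5×0 = 0

[4, 6, 2, 5, 0, 0]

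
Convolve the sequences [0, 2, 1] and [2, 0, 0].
y[0] = 0×2 = 0; y[1] = 0×0 + 2×2 = 4; y[2] = 0×0 + 2×0 + 1×2 = 2; y[3] = 2×0 + 1×0 = 0; y[4] = 1×0 = 0

[0, 4, 2, 0, 0]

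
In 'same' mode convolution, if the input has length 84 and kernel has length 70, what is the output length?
'Same' mode returns an output with the same length as the input: 84

84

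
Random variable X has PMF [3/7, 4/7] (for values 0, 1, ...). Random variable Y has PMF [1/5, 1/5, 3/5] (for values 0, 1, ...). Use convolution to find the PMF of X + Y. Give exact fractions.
P(X+Y=k) = Σ_i P(X=i)·P(Y=k-i) — a convolution of [3/7, 4/7] and [1/5, 1/5, 3/5]. P(X+Y=0) = (3/7)×(1/5) = 3/35; P(X+Y=1) = (3/7)×(1/5) + (4/7)×(1/5) = 3/35 + 4/35 = 1/5; P(X+Y=2) = (3/7)×(3/5) + (4/7)×(1/5) = 9/35 + 4/35 = 13/35; P(X+Y=3) = (4/7)×(3/5) = 12/35. PMF: [3/35, 1/5, 13/35, 12/35] (sums to 1 ✓)

[3/35, 1/5, 13/35, 12/35]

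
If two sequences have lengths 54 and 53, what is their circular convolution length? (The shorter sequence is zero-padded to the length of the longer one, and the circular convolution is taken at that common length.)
Circular convolution (zero-padding the shorter input) has length max(m, n) = max(54, 53) = 54

54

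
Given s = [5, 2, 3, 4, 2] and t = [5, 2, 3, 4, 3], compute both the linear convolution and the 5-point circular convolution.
Linear: y_lin[0] = 5×5 = 25; y_lin[1] = 5×2 + 2×5 = 20; y_lin[2] = 5×3 + 2×2 + 3×5 = 34; y_lin[3] = 5×4 + 2×3 + 3×2 + 4×5 = 52; y_lin[4] = 5×3 + 2×4 + 3×3 + 4×2 + 2×5 = 50; y_lin[5] = 2×3 + 3×4 + 4×3 + 2×2 = 34; y_lin[6] = 3×3 + 4×4 + 2×3 = 31; y_lin[7] = 4×3 + 2×4 = 20; y_lin[8] = 2×3 = 6 → [25, 20, 34, 52, 50, 34, 31, 20, 6]. Circular (length 5): y[0] = 5×5 + 2×3 + 3×4 + 4×3 + 2×2 = 59; y[1] = 5×2 + 2×5 + 3×3 + 4×4 + 2×3 = 51; y[2] = 5×3 + 2×2 + 3×5 + 4×3 + 2×4 = 54; y[3] = 5×4 + 2×3 + 3×2 + 4×5 + 2×3 = 58; y[4] = 5×3 + 2×4 + 3×3 + 4×2 + 2×5 = 50 → [59, 51, 54, 58, 50]

Linear: [25, 20, 34, 52, 50, 34, 31, 20, 6], Circular: [59, 51, 54, 58, 50]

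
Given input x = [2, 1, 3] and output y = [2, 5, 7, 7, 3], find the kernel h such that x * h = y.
Output length 5 = len(x) + len(h) - 1 ⇒ len(h) = 3. Solve h forward using h[k] = (y[k] - Σ_{i≥1} x[i]·h[k-i]) / x[0]: h[0] = y[0] / x[0] = 2 / 2 = 1; h[1] = (y[1] - 1×1) / x[0] = (5 - 1×1) / 2 = 2; h[2] = (y[2] - 1×2 - 3×1) / x[0] = (7 - 1×2 - 3×1) / 2 = 1. So h = [1, 2, 1]. Forward-check [2, 1, 3] * [1, 2, 1]: y[0] = 2×1 = 2; y[1] = 2×2 + 1×1 = 5; y[2] = 2×1 + 1×2 + 3×1 = 7; y[3] = 1×1 + 3×2 = 7; y[4] = 3×1 = 3 → [2, 5, 7, 7, 3] ✓

[1, 2, 1]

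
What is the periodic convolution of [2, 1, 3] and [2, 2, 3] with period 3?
Use y[k] = Σ_j f[j]·g[(k-j) mod 3]. y[0] = 2×2 + 1×3 + 3×2 = 13; y[1] = 2×2 + 1×2 + 3×3 = 15; y[2] = 2×3 + 1×2 + 3×2 = 14. Result: [13, 15, 14]

[13, 15, 14]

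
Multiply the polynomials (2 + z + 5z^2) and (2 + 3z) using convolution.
Ascending coefficients: a = [2, 1, 5], b = [2, 3]. c[0] = 2×2 = 4; c[1] = 2×3 + 1×2 = 8; c[2] = 1×3 + 5×2 = 13; c[3] = 5×3 = 15. Result coefficients: [4, 8, 13, 15] → 4 + 8z + 13z^2 + 15z^3

4 + 8z + 13z^2 + 15z^3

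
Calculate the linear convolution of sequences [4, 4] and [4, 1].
y[0] = 4×4 = 16; y[1] = 4×1 + 4×4 = 20; y[2] = 4×1 = 4

[16, 20, 4]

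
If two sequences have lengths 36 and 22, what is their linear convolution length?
Linear/full convolution length: m + n - 1 = 36 + 22 - 1 = 57

57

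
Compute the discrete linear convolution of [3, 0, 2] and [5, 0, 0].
y[0] = 3×5 = 15; y[1] = 3×0 + 0×5 = 0; y[2] = 3×0 + 0×0 + 2×5 = 10; y[3] = 0×0 + 2×0 = 0; y[4] = 2×0 = 0

[15, 0, 10, 0, 0]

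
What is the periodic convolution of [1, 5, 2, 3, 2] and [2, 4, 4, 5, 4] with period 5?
Use y[k] = Σ_j u[j]·v[(k-j) mod 5]. y[0] = 1×2 + 5×4 + 2×5 + 3×4 + 2×4 = 52; y[1] = 1×4 + 5×2 + 2×4 + 3×5 + 2×4 = 45; y[2] = 1×4 + 5×4 + 2×2 + 3×4 + 2×5 = 50; y[3] = 1×5 + 5×4 + 2×4 + 3×2 + 2×4 = 47; y[4] = 1×4 + 5×5 + 2×4 + 3×4 + 2×2 = 53. Result: [52, 45, 50, 47, 53]

[52, 45, 50, 47, 53]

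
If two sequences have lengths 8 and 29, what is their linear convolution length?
Linear/full convolution length: m + n - 1 = 8 + 29 - 1 = 36

36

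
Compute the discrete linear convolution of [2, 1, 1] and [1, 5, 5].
y[0] = 2×1 = 2; y[1] = 2×5 + 1×1 = 11; y[2] = 2×5 + 1×5 + 1×1 = 16; y[3] = 1×5 + 1×5 = 10; y[4] = 1×5 = 5

[2, 11, 16, 10, 5]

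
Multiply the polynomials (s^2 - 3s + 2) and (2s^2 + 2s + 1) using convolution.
Ascending coefficients: a = [2, -3, 1], b = [1, 2, 2]. c[0] = 2×1 = 2; c[1] = 2×2 + -3×1 = 1; c[2] = 2×2 + -3×2 + 1×1 = -1; c[3] = -3×2 + 1×2 = -4; c[4] = 1×2 = 2. Result coefficients: [2, 1, -1, -4, 2] → 2s^4 - 4s^3 - s^2 + s + 2

2s^4 - 4s^3 - s^2 + s + 2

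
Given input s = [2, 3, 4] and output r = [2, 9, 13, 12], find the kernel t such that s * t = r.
Output length 4 = len(s) + len(t) - 1 ⇒ len(t) = 2. Solve t forward using t[k] = (r[k] - Σ_{i≥1} s[i]·t[k-i]) / s[0]: t[0] = r[0] / s[0] = 2 / 2 = 1; t[1] = (r[1] - 3×1) / s[0] = (9 - 3×1) / 2 = 3. So t = [1, 3]. Forward-check [2, 3, 4] * [1, 3]: r[0] = 2×1 = 2; r[1] = 2×3 + 3×1 = 9; r[2] = 3×3 + 4×1 = 13; r[3] = 4×3 = 12 → [2, 9, 13, 12] ✓

[1, 3]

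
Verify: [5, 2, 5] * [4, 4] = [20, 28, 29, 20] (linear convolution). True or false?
Recompute linear convolution of [5, 2, 5] and [4, 4]: y[0] = 5×4 = 20; y[1] = 5×4 + 2×4 = 28; y[2] = 2×4 + 5×4 = 28; y[3] = 5×4 = 20 → [20, 28, 28, 20]. Compare to given [20, 28, 29, 20]: they differ at index 2: given 29, correct 28, so answer: No

No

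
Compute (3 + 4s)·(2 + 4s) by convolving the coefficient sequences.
Ascending coefficients: a = [3, 4], b = [2, 4]. c[0] = 3×2 = 6; c[1] = 3×4 + 4×2 = 20; c[2] = 4×4 = 16. Result coefficients: [6, 20, 16] → 6 + 20s + 16s^2

6 + 20s + 16s^2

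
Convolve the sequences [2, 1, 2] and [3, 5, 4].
y[0] = 2×3 = 6; y[1] = 2×5 + 1×3 = 13; y[2] = 2×4 + 1×5 + 2×3 = 19; y[3] = 1×4 + 2×5 = 14; y[4] = 2×4 = 8

[6, 13, 19, 14, 8]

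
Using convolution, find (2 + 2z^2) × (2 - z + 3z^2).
Ascending coefficients: a = [2, 0, 2], b = [2, -1, 3]. c[0] = 2×2 = 4; c[1] = 2×-1 + 0×2 = -2; c[2] = 2×3 + 0×-1 + 2×2 = 10; c[3] = 0×3 + 2×-1 = -2; c[4] = 2×3 = 6. Result coefficients: [4, -2, 10, -2, 6] → 4 - 2z + 10z^2 - 2z^3 + 6z^4

4 - 2z + 10z^2 - 2z^3 + 6z^4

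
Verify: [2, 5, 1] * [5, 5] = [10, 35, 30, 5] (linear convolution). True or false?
Recompute linear convolution of [2, 5, 1] and [5, 5]: y[0] = 2×5 = 10; y[1] = 2×5 + 5×5 = 35; y[2] = 5×5 + 1×5 = 30; y[3] = 1×5 = 5 → [10, 35, 30, 5]. Given [10, 35, 30, 5] matches, so answer: Yes

Yes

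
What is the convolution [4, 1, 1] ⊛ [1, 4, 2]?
y[0] = 4×1 = 4; y[1] = 4×4 + 1×1 = 17; y[2] = 4×2 + 1×4 + 1×1 = 13; y[3] = 1×2 + 1×4 = 6; y[4] = 1×2 = 2

[4, 17, 13, 6, 2]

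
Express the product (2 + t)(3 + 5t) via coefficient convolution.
Ascending coefficients: a = [2, 1], b = [3, 5]. c[0] = 2×3 = 6; c[1] = 2×5 + 1×3 = 13; c[2] = 1×5 = 5. Result coefficients: [6, 13, 5] → 6 + 13t + 5t^2

6 + 13t + 5t^2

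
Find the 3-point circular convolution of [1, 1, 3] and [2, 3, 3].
Use y[k] = Σ_j a[j]·b[(k-j) mod 3]. y[0] = 1×2 + 1×3 + 3×3 = 14; y[1] = 1×3 + 1×2 + 3×3 = 14; y[2] = 1×3 + 1×3 + 3×2 = 12. Result: [14, 14, 12]

[14, 14, 12]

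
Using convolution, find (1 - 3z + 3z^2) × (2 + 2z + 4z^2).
Ascending coefficients: a = [1, -3, 3], b = [2, 2, 4]. c[0] = 1×2 = 2; c[1] = 1×2 + -3×2 = -4; c[2] = 1×4 + -3×2 + 3×2 = 4; c[3] = -3×4 + 3×2 = -6; c[4] = 3×4 = 12. Result coefficients: [2, -4, 4, -6, 12] → 2 - 4z + 4z^2 - 6z^3 + 12z^4

2 - 4z + 4z^2 - 6z^3 + 12z^4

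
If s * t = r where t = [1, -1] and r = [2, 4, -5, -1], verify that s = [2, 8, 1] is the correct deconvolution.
Forward-compute [2, 8, 1] * [1, -1]: r[0] = 2×1 = 2; r[1] = 2×-1 + 8×1 = 6; r[2] = 8×-1 + 1×1 = -7; r[3] = 1×-1 = -1 → [2, 6, -7, -1]. Does not match given r = [2, 4, -5, -1].

Not verified. [2, 8, 1] * [1, -1] = [2, 6, -7, -1], which differs from [2, 4, -5, -1] at index 1.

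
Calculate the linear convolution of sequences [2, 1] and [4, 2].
y[0] = 2×4 = 8; y[1] = 2×2 + 1×4 = 8; y[2] = 1×2 = 2

[8, 8, 2]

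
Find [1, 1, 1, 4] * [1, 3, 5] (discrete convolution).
y[0] = 1×1 = 1; y[1] = 1×3 + 1×1 = 4; y[2] = 1×5 + 1×3 + 1×1 = 9; y[3] = 1×5 + 1×3 + 4×1 = 12; y[4] = 1×5 + 4×3 = 17; y[5] = 4×5 = 20

[1, 4, 9, 12, 17, 20]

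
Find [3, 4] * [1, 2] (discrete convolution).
y[0] = 3×1 = 3; y[1] = 3×2 + 4×1 = 10; y[2] = 4×2 = 8

[3, 10, 8]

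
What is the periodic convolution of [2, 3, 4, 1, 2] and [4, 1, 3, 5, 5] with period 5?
Use y[k] = Σ_j x[j]·h[(k-j) mod 5]. y[0] = 2×4 + 3×5 + 4×5 + 1×3 + 2×1 = 48; y[1] = 2×1 + 3×4 + 4×5 + 1×5 + 2×3 = 45; y[2] = 2×3 + 3×1 + 4×4 + 1×5 + 2×5 = 40; y[3] = 2×5 + 3×3 + 4×1 + 1×4 + 2×5 = 37; y[4] = 2×5 + 3×5 + 4×3 + 1×1 + 2×4 = 46. Result: [48, 45, 40, 37, 46]

[48, 45, 40, 37, 46]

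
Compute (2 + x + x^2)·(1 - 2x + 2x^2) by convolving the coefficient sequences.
Ascending coefficients: a = [2, 1, 1], b = [1, -2, 2]. c[0] = 2×1 = 2; c[1] = 2×-2 + 1×1 = -3; c[2] = 2×2 + 1×-2 + 1×1 = 3; c[3] = 1×2 + 1×-2 = 0; c[4] = 1×2 = 2. Result coefficients: [2, -3, 3, 0, 2] → 2 - 3x + 3x^2 + 2x^4

2 - 3x + 3x^2 + 2x^4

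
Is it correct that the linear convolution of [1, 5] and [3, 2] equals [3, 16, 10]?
Recompute linear convolution of [1, 5] and [3, 2]: y[0] = 1×3 = 3; y[1] = 1×2 + 5×3 = 17; y[2] = 5×2 = 10 → [3, 17, 10]. Compare to given [3, 16, 10]: they differ at index 1: given 16, correct 17, so answer: No

No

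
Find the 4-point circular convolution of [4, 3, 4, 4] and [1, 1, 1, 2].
Use y[k] = Σ_j x[j]·h[(k-j) mod 4]. y[0] = 4×1 + 3×2 + 4×1 + 4×1 = 18; y[1] = 4×1 + 3×1 + 4×2 + 4×1 = 19; y[2] = 4×1 + 3×1 + 4×1 + 4×2 = 19; y[3] = 4×2 + 3×1 + 4×1 + 4×1 = 19. Result: [18, 19, 19, 19]

[18, 19, 19, 19]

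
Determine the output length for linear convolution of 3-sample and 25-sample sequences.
Linear/full convolution length: m + n - 1 = 3 + 25 - 1 = 27

27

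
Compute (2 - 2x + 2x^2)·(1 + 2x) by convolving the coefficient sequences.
Ascending coefficients: a = [2, -2, 2], b = [1, 2]. c[0] = 2×1 = 2; c[1] = 2×2 + -2×1 = 2; c[2] = -2×2 + 2×1 = -2; c[3] = 2×2 = 4. Result coefficients: [2, 2, -2, 4] → 2 + 2x - 2x^2 + 4x^3

2 + 2x - 2x^2 + 4x^3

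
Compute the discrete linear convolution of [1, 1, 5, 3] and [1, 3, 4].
y[0] = 1×1 = 1; y[1] = 1×3 + 1×1 = 4; y[2] = 1×4 + 1×3 + 5×1 = 12; y[3] = 1×4 + 5×3 + 3×1 = 22; y[4] = 5×4 + 3×3 = 29; y[5] = 3×4 = 12

[1, 4, 12, 22, 29, 12]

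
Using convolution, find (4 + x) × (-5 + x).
Ascending coefficients: a = [4, 1], b = [-5, 1]. c[0] = 4×-5 = -20; c[1] = 4×1 + 1×-5 = -1; c[2] = 1×1 = 1. Result coefficients: [-20, -1, 1] → -20 - x + x^2

-20 - x + x^2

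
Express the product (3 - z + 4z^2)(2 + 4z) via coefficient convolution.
Ascending coefficients: a = [3, -1, 4], b = [2, 4]. c[0] = 3×2 = 6; c[1] = 3×4 + -1×2 = 10; c[2] = -1×4 + 4×2 = 4; c[3] = 4×4 = 16. Result coefficients: [6, 10, 4, 16] → 6 + 10z + 4z^2 + 16z^3

6 + 10z + 4z^2 + 16z^3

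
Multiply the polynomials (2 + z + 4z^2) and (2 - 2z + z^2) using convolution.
Ascending coefficients: a = [2, 1, 4], b = [2, -2, 1]. c[0] = 2×2 = 4; c[1] = 2×-2 + 1×2 = -2; c[2] = 2×1 + 1×-2 + 4×2 = 8; c[3] = 1×1 + 4×-2 = -7; c[4] = 4×1 = 4. Result coefficients: [4, -2, 8, -7, 4] → 4 - 2z + 8z^2 - 7z^3 + 4z^4

4 - 2z + 8z^2 - 7z^3 + 4z^4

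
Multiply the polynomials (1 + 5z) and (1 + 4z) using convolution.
Ascending coefficients: a = [1, 5], b = [1, 4]. c[0] = 1×1 = 1; c[1] = 1×4 + 5×1 = 9; c[2] = 5×4 = 20. Result coefficients: [1, 9, 20] → 1 + 9z + 20z^2

1 + 9z + 20z^2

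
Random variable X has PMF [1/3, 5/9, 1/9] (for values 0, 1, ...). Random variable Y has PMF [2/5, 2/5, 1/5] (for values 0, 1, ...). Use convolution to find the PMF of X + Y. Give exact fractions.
P(X+Y=k) = Σ_i P(X=i)·P(Y=k-i) — a convolution of [1/3, 5/9, 1/9] and [2/5, 2/5, 1/5]. P(X+Y=0) = (1/3)×(2/5) = 2/15; P(X+Y=1) = (1/3)×(2/5) + (5/9)×(2/5) = 2/15 + 2/9 = 16/45; P(X+Y=2) = (1/3)×(1/5) + (5/9)×(2/5) + (1/9)×(2/5) = 1/15 + 2/9 + 2/45 = 1/3; P(X+Y=3) = (5/9)×(1/5) + (1/9)×(2/5) = 1/9 + 2/45 = 7/45; P(X+Y=4) = (1/9)×(1/5) = 1/45. PMF: [2/15, 16/45, 1/3, 7/45, 1/45] (sums to 1 ✓)

[2/15, 16/45, 1/3, 7/45, 1/45]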